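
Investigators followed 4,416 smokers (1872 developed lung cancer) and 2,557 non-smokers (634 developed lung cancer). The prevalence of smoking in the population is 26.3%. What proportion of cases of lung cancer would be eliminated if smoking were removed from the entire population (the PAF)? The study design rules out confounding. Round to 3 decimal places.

PAF ≈ 0.157

p₁ = P(outcome | exposed) = 1872/4416 = 0.42391
p₀ = P(outcome | unexposed) = 634/2557 = 0.24795
Overall risk P(Y=1) = π·p₁ + (1−π)·p₀ = 0.263×0.42391 + 0.737×0.24795 = 0.29423.
Under exogeneity, PAF = [P(Y=1) − p₀] / P(Y=1).
PAF = (0.29423 − 0.24795) / 0.29423 ≈ 0.1573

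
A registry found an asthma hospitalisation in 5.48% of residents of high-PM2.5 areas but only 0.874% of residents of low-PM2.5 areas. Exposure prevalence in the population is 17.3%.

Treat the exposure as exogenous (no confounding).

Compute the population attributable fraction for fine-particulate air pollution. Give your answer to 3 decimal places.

PAF ≈ 0.477

p₁ = 0.0548, p₀ = 0.00874.
Overall risk P(Y=1) = π·p₁ + (1−π)·p₀ = 0.173×0.0548 + 0.827×0.00874 = 0.016708.
Under exogeneity, PAF = [P(Y=1) − p₀] / P(Y=1).
PAF = (0.016708 − 0.00874) / 0.016708 ≈ 0.4769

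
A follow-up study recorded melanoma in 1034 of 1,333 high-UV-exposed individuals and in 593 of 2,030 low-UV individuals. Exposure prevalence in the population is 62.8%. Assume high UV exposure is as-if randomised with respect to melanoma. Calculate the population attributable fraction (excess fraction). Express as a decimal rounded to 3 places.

PAF ≈ 0.510

p₁ = P(outcome | exposed) = 1034/1333 = 0.77569
p₀ = P(outcome | unexposed) = 593/2030 = 0.29212
Overall risk P(Y=1) = π·p₁ + (1−π)·p₀ = 0.628×0.77569 + 0.372×0.29212 = 0.5958.
Under exogeneity, PAF = [P(Y=1) − p₀] / P(Y=1).
PAF = (0.5958 − 0.29212) / 0.5958 ≈ 0.5097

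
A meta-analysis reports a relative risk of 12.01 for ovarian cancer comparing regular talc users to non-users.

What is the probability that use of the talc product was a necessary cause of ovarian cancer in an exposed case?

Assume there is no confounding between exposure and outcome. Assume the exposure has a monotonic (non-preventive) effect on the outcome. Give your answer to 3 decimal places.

Under exogeneity and monotonicity, PN = (RR − 1) / RR = 1 − 1/RR.
PN = (12.01 − 1) / 12.01 = 11.01 / 12.01 ≈ 0.9167

PN ≈ 0.917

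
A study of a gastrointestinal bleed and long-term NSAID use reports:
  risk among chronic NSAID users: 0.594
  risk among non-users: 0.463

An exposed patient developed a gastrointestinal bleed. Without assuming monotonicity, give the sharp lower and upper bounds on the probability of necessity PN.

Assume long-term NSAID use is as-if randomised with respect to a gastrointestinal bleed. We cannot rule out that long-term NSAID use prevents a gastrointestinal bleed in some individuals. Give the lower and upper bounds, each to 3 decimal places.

0.221 ≤ PN ≤ 0.904

Let p₁ = 0.594, p₀ = 0.463.
Under exogeneity alone the bounds on PN are max{0,(p₁−p₀)/p₁} ≤ PN ≤ min{1,(1−p₀)/p₁}.
  lower = (p₁ − p₀)/p₁ = 0.131 / 0.594 ≈ 0.2205
  upper = min{1, (1 − p₀)/p₁} = 0.537 / 0.594 ≈ 0.9040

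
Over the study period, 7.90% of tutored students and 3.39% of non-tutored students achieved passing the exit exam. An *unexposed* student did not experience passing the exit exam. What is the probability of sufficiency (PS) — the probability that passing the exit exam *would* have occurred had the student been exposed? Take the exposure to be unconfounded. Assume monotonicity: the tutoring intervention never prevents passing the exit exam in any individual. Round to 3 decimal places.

PS ≈ 0.047

p₁ = 0.079, p₀ = 0.0339.
Under exogeneity and monotonicity, PS = (p₁ − p₀) / (1 − p₀).
PS = (0.079 − 0.0339) / (1 − 0.0339) = 0.0451 / 0.9661 ≈ 0.0467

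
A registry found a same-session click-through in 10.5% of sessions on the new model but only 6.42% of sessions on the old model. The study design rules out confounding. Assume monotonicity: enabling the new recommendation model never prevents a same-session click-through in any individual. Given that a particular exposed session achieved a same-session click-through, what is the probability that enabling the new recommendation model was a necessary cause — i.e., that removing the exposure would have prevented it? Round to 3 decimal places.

PN ≈ 0.389

p₁ = 0.105, p₀ = 0.0642.
Under exogeneity and monotonicity, PN = (p₁ − p₀) / p₁.
PN = (0.105 − 0.0642) / 0.105 = 0.0408 / 0.105 ≈ 0.3886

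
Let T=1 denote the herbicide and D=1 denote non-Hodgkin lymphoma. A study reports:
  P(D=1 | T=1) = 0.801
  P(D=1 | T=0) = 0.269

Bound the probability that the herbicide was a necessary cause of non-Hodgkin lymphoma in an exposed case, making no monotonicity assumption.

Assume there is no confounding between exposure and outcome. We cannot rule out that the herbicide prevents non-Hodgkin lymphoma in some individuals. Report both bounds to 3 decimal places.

0.664 ≤ PN ≤ 0.913

Let p₁ = 0.801, p₀ = 0.269.
Under exogeneity alone the bounds on PN are max{0,(p₁−p₀)/p₁} ≤ PN ≤ min{1,(1−p₀)/p₁}.
  lower = (p₁ − p₀)/p₁ = 0.532 / 0.801 ≈ 0.6642
  upper = min{1, (1 − p₀)/p₁} = 0.731 / 0.801 ≈ 0.9126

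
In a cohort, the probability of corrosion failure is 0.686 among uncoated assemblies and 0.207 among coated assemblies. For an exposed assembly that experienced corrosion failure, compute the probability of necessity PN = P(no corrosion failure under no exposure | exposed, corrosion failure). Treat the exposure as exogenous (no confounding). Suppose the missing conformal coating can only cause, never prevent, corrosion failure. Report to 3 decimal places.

PN ≈ 0.698

Let p₁ = 0.686, p₀ = 0.207.
Under exogeneity and monotonicity, PN = (p₁ − p₀) / p₁.
PN = (0.686 − 0.207) / 0.686 = 0.479 / 0.686 ≈ 0.6983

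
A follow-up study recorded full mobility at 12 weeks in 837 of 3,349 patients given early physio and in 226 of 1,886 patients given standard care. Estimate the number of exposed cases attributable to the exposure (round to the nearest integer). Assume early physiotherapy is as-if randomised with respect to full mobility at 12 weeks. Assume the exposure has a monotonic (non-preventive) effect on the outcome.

about 436 cases

p₁ = P(outcome | exposed) = 837/3349 = 0.24993
p₀ = P(outcome | unexposed) = 226/1886 = 0.11983
PN = (p₁ − p₀)/p₁ = (0.24993 − 0.11983) / 0.24993 ≈ 0.52054.
Attributable cases ≈ PN × (exposed cases) = 0.52054 × 837 ≈ 435.69.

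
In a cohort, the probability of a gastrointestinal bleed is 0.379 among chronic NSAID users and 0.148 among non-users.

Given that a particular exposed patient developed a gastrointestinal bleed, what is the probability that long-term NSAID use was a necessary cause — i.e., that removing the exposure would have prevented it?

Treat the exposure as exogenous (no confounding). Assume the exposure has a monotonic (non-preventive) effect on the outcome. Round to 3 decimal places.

PN ≈ 0.609

Let p₁ = 0.379, p₀ = 0.148.
Under exogeneity and monotonicity, PN = (p₁ − p₀) / p₁.
PN = (0.379 − 0.148) / 0.379 = 0.231 / 0.379 ≈ 0.6095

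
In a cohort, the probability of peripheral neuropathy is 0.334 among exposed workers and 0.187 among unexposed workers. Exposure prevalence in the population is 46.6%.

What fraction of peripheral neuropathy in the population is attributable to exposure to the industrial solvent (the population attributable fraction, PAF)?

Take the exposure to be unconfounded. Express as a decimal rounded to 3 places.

Let p₁ = 0.334, p₀ = 0.187.
Overall risk P(Y=1) = π·p₁ + (1−π)·p₀ = 0.466×0.334 + 0.534×0.187 = 0.2555.
Under exogeneity, PAF = [P(Y=1) − p₀] / P(Y=1).
PAF = (0.2555 − 0.187) / 0.2555 ≈ 0.2681

PAF ≈ 0.268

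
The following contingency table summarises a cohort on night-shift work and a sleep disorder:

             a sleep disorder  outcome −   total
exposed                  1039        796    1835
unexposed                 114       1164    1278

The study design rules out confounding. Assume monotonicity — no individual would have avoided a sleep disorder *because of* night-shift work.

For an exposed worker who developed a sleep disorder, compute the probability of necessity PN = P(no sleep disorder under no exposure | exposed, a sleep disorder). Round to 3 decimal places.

PN ≈ 0.842

p₁ = P(outcome | exposed) = 1039/1835 = 0.56621
p₀ = P(outcome | unexposed) = 114/1278 = 0.089202
Under exogeneity and monotonicity, PN = (p₁ − p₀) / p₁.
PN = (0.56621 − 0.089202) / 0.56621 = 0.47701 / 0.56621 ≈ 0.8425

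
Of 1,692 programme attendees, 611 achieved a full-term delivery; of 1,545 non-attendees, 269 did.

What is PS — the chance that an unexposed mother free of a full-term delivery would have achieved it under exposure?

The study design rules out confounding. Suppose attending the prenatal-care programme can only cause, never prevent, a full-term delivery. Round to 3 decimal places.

PS ≈ 0.226

p₁ = P(outcome | exposed) = 611/1692 = 0.36111
p₀ = P(outcome | unexposed) = 269/1545 = 0.17411
Under exogeneity and monotonicity, PS = (p₁ − p₀) / (1 − p₀).
PS = (0.36111 − 0.17411) / (1 − 0.17411) = 0.187 / 0.82589 ≈ 0.2264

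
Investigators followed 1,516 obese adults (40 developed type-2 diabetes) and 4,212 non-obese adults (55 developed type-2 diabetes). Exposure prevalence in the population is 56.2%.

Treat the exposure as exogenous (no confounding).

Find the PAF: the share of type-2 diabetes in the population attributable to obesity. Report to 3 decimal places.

p₁ = P(outcome | exposed) = 40/1516 = 0.026385
p₀ = P(outcome | unexposed) = 55/4212 = 0.013058
Overall risk P(Y=1) = π·p₁ + (1−π)·p₀ = 0.562×0.026385 + 0.438×0.013058 = 0.020548.
Under exogeneity, PAF = [P(Y=1) − p₀] / P(Y=1).
PAF = (0.020548 − 0.013058) / 0.020548 ≈ 0.3645

PAF ≈ 0.365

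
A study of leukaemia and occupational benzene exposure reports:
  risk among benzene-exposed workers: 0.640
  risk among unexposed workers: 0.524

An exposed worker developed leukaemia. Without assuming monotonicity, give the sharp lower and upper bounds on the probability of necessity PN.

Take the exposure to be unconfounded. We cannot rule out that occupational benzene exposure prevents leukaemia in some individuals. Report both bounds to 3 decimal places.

0.181 ≤ PN ≤ 0.744

Let p₁ = 0.64, p₀ = 0.524.
Under exogeneity alone the bounds on PN are max{0,(p₁−p₀)/p₁} ≤ PN ≤ min{1,(1−p₀)/p₁}.
  lower = (p₁ − p₀)/p₁ = 0.116 / 0.64 ≈ 0.1812
  upper = min{1, (1 − p₀)/p₁} = 0.476 / 0.64 ≈ 0.7437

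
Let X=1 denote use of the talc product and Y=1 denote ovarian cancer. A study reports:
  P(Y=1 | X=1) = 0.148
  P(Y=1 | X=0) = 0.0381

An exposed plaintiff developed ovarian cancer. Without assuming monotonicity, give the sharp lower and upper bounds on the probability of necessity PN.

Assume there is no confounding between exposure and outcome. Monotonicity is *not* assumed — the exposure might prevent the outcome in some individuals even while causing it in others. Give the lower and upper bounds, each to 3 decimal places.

0.743 ≤ PN ≤ 1.000

Let p₁ = 0.148, p₀ = 0.0381.
Under exogeneity alone the bounds on PN are max{0,(p₁−p₀)/p₁} ≤ PN ≤ min{1,(1−p₀)/p₁}.
  lower = (p₁ − p₀)/p₁ = 0.1099 / 0.148 ≈ 0.7426
  upper = min{1, (1 − p₀)/p₁} = 0.9619 / 0.148 ≈ 6.4993 → capped at 1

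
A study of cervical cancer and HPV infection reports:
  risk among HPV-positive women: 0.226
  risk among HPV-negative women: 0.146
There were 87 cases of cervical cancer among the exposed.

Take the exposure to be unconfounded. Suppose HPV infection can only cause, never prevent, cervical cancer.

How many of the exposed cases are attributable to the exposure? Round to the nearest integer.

about 31 cases

Let p₁ = 0.226, p₀ = 0.146.
PN = (p₁ − p₀)/p₁ = (0.226 − 0.146) / 0.226 ≈ 0.35398.
Attributable cases ≈ PN × (exposed cases) = 0.35398 × 87 ≈ 30.80.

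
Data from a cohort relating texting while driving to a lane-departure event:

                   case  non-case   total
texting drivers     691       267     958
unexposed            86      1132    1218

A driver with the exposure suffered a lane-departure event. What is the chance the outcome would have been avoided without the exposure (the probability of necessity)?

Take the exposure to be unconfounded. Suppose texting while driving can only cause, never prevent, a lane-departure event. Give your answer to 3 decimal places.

PN ≈ 0.902

p₁ = P(outcome | exposed) = 691/958 = 0.72129
p₀ = P(outcome | unexposed) = 86/1218 = 0.070608
Under exogeneity and monotonicity, PN = (p₁ − p₀)/p₁.
PN = (0.72129 − 0.070608) / 0.72129 ≈ 0.9021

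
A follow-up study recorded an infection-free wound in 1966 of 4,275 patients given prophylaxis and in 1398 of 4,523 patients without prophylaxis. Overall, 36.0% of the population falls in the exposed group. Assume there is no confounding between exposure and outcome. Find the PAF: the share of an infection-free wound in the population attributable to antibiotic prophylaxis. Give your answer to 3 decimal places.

p₁ = P(outcome | exposed) = 1966/4275 = 0.45988
p₀ = P(outcome | unexposed) = 1398/4523 = 0.30909
Overall risk P(Y=1) = π·p₁ + (1−π)·p₀ = 0.36×0.45988 + 0.64×0.30909 = 0.36337.
Under exogeneity, PAF = [P(Y=1) − p₀] / P(Y=1).
PAF = (0.36337 − 0.30909) / 0.36337 ≈ 0.1494

PAF ≈ 0.149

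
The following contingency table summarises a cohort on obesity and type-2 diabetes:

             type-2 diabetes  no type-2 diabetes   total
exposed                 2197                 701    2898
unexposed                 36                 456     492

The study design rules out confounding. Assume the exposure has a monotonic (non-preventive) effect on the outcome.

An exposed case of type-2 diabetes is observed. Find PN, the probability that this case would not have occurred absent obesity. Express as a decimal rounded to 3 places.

p₁ = P(outcome | exposed) = 2197/2898 = 0.75811
p₀ = P(outcome | unexposed) = 36/492 = 0.073171
Under exogeneity and monotonicity, PN = (p₁ − p₀)/p₁.
PN = (0.75811 − 0.073171) / 0.75811 ≈ 0.9035

PN ≈ 0.903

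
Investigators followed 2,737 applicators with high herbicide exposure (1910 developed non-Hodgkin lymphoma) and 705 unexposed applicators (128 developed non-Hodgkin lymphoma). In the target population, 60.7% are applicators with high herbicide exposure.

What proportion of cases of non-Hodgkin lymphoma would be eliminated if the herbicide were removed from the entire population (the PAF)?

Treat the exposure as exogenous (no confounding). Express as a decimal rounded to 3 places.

PAF ≈ 0.633

p₁ = P(outcome | exposed) = 1910/2737 = 0.69784
p₀ = P(outcome | unexposed) = 128/705 = 0.18156
Overall risk P(Y=1) = π·p₁ + (1−π)·p₀ = 0.607×0.69784 + 0.393×0.18156 = 0.49494.
Under exogeneity, PAF = [P(Y=1) − p₀] / P(Y=1).
PAF = (0.49494 − 0.18156) / 0.49494 ≈ 0.6332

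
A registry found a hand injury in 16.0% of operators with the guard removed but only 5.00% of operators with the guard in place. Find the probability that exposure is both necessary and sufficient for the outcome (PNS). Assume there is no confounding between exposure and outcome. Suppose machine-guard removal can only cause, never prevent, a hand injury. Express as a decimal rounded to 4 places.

PNS ≈ 0.1100

p₁ = 0.16, p₀ = 0.05.
Under exogeneity and monotonicity, PNS = p₁ − p₀.
PNS = 0.16 − 0.05 = 0.11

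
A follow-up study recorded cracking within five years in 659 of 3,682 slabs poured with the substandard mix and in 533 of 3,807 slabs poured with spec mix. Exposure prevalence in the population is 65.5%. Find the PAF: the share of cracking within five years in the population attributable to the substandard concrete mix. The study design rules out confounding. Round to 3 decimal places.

p₁ = P(outcome | exposed) = 659/3682 = 0.17898
p₀ = P(outcome | unexposed) = 533/3807 = 0.14001
Overall risk P(Y=1) = π·p₁ + (1−π)·p₀ = 0.655×0.17898 + 0.345×0.14001 = 0.16553.
Under exogeneity, PAF = [P(Y=1) − p₀] / P(Y=1).
PAF = (0.16553 − 0.14001) / 0.16553 ≈ 0.1542

PAF ≈ 0.154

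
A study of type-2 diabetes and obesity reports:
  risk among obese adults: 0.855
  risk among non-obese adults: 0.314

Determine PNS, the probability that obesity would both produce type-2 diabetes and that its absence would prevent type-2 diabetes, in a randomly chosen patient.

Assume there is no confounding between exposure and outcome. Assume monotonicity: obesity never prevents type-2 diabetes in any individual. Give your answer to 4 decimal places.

Let p₁ = 0.855, p₀ = 0.314.
Under exogeneity and monotonicity, PNS = p₁ − p₀.
PNS = 0.855 − 0.314 = 0.541

PNS ≈ 0.5410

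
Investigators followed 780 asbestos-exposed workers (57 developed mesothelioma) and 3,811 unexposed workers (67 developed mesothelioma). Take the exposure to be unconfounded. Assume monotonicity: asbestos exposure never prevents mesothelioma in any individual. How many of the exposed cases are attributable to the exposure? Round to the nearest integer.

about 43 cases

p₁ = P(outcome | exposed) = 57/780 = 0.073077
p₀ = P(outcome | unexposed) = 67/3811 = 0.017581
PN = (p₁ − p₀)/p₁ = (0.073077 − 0.017581) / 0.073077 ≈ 0.75942.
Attributable cases ≈ PN × (exposed cases) = 0.75942 × 57 ≈ 43.29.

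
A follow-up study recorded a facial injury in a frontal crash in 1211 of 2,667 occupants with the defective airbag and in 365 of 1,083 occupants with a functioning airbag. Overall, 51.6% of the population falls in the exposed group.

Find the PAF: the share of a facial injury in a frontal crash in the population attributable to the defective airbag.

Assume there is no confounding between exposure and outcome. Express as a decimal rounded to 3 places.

p₁ = P(outcome | exposed) = 1211/2667 = 0.45407
p₀ = P(outcome | unexposed) = 365/1083 = 0.33703
Overall risk P(Y=1) = π·p₁ + (1−π)·p₀ = 0.516×0.45407 + 0.484×0.33703 = 0.39742.
Under exogeneity, PAF = [P(Y=1) − p₀] / P(Y=1).
PAF = (0.39742 − 0.33703) / 0.39742 ≈ 0.1520

PAF ≈ 0.152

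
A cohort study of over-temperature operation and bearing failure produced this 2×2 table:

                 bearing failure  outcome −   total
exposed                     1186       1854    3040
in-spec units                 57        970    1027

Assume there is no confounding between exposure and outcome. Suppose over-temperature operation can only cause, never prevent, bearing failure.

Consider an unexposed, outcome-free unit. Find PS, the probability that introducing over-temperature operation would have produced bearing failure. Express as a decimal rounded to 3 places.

p₁ = P(outcome | exposed) = 1186/3040 = 0.39013
p₀ = P(outcome | unexposed) = 57/1027 = 0.055501
Under exogeneity and monotonicity, PS = (p₁ − p₀)/(1 − p₀).
PS = (0.39013 − 0.055501) / 0.9445 ≈ 0.3543

PS ≈ 0.354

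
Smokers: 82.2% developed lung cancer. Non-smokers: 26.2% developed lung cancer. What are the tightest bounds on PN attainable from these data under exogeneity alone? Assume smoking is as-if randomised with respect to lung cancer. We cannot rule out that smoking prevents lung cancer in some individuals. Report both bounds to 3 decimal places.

0.681 ≤ PN ≤ 0.898

p₁ = 0.822, p₀ = 0.262.
Under exogeneity alone the bounds on PN are max{0,(p₁−p₀)/p₁} ≤ PN ≤ min{1,(1−p₀)/p₁}.
  lower = (p₁ − p₀)/p₁ = 0.56 / 0.822 ≈ 0.6813
  upper = min{1, (1 − p₀)/p₁} = 0.738 / 0.822 ≈ 0.8978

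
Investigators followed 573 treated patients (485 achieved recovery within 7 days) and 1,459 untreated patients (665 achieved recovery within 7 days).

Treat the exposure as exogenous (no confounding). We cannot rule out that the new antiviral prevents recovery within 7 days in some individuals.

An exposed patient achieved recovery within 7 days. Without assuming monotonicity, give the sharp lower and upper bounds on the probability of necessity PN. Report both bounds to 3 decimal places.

0.462 ≤ PN ≤ 0.643

p₁ = P(outcome | exposed) = 485/573 = 0.84642
p₀ = P(outcome | unexposed) = 665/1459 = 0.45579
Under exogeneity alone the bounds on PN are max{0,(p₁−p₀)/p₁} ≤ PN ≤ min{1,(1−p₀)/p₁}.
  lower = (p₁ − p₀)/p₁ = 0.39063 / 0.84642 ≈ 0.4615
  upper = min{1, (1 − p₀)/p₁} = 0.54421 / 0.84642 ≈ 0.6430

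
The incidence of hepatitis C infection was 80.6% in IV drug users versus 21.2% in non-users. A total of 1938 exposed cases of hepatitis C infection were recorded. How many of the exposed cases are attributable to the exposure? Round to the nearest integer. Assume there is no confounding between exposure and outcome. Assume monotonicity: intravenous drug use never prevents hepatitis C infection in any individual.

p₁ = 0.806, p₀ = 0.212.
PN = (p₁ − p₀)/p₁ = (0.806 − 0.212) / 0.806 ≈ 0.73697.
Attributable cases ≈ PN × (exposed cases) = 0.73697 × 1938 ≈ 1428.25.

about 1428 cases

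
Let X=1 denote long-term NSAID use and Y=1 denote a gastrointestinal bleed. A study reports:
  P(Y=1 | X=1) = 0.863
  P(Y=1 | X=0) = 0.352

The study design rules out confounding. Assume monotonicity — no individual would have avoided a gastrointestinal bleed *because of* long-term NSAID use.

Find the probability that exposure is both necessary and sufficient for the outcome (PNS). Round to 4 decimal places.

Let p₁ = 0.863, p₀ = 0.352.
Under exogeneity and monotonicity, PNS = p₁ − p₀.
PNS = 0.863 − 0.352 = 0.511

PNS ≈ 0.5110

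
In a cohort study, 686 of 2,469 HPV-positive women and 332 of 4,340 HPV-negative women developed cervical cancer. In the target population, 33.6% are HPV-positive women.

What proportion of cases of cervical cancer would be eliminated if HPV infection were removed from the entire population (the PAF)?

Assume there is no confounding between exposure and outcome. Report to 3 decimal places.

PAF ≈ 0.469

p₁ = P(outcome | exposed) = 686/2469 = 0.27785
p₀ = P(outcome | unexposed) = 332/4340 = 0.076498
Overall risk P(Y=1) = π·p₁ + (1−π)·p₀ = 0.336×0.27785 + 0.664×0.076498 = 0.14415.
Under exogeneity, PAF = [P(Y=1) − p₀] / P(Y=1).
PAF = (0.14415 − 0.076498) / 0.14415 ≈ 0.4693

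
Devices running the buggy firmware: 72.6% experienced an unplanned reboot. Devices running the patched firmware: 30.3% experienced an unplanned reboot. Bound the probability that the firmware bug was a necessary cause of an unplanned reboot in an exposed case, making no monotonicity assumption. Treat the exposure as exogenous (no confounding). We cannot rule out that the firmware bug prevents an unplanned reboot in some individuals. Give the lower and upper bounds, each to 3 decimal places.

p₁ = 0.726, p₀ = 0.303.
Under exogeneity alone the bounds on PN are max{0,(p₁−p₀)/p₁} ≤ PN ≤ min{1,(1−p₀)/p₁}.
  lower = (p₁ − p₀)/p₁ = 0.423 / 0.726 ≈ 0.5826
  upper = min{1, (1 − p₀)/p₁} = 0.697 / 0.726 ≈ 0.9601

0.583 ≤ PN ≤ 0.960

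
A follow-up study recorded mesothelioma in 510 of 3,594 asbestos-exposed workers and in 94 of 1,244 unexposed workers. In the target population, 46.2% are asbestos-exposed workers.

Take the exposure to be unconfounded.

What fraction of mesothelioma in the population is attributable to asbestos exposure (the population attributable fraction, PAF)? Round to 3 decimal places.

PAF ≈ 0.289

p₁ = P(outcome | exposed) = 510/3594 = 0.1419
p₀ = P(outcome | unexposed) = 94/1244 = 0.075563
Overall risk P(Y=1) = π·p₁ + (1−π)·p₀ = 0.462×0.1419 + 0.538×0.075563 = 0.10621.
Under exogeneity, PAF = [P(Y=1) − p₀] / P(Y=1).
PAF = (0.10621 − 0.075563) / 0.10621 ≈ 0.2886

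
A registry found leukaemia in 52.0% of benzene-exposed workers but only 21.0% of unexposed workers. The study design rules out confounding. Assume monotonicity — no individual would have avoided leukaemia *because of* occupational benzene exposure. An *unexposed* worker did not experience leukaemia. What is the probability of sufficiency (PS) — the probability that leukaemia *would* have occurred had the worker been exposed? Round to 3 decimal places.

PS ≈ 0.392

p₁ = 0.52, p₀ = 0.21.
Under exogeneity and monotonicity, PS = (p₁ − p₀) / (1 − p₀).
PS = (0.52 − 0.21) / (1 − 0.21) = 0.31 / 0.79 ≈ 0.3924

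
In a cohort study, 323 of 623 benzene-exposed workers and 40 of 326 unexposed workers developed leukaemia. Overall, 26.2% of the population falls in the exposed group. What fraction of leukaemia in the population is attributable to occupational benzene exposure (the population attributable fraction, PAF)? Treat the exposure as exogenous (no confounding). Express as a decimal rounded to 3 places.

p₁ = P(outcome | exposed) = 323/623 = 0.51846
p₀ = P(outcome | unexposed) = 40/326 = 0.1227
Overall risk P(Y=1) = π·p₁ + (1−π)·p₀ = 0.262×0.51846 + 0.738×0.1227 = 0.22639.
Under exogeneity, PAF = [P(Y=1) − p₀] / P(Y=1).
PAF = (0.22639 − 0.1227) / 0.22639 ≈ 0.4580

PAF ≈ 0.458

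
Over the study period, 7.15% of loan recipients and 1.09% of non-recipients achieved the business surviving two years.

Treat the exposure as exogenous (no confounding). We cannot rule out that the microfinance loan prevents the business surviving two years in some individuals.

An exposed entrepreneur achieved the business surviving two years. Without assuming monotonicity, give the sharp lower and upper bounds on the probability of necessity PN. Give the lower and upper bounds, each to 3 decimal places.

0.848 ≤ PN ≤ 1.000

p₁ = 0.0715, p₀ = 0.0109.
Under exogeneity alone the bounds on PN are max{0,(p₁−p₀)/p₁} ≤ PN ≤ min{1,(1−p₀)/p₁}.
  lower = (p₁ − p₀)/p₁ = 0.0606 / 0.0715 ≈ 0.8476
  upper = min{1, (1 − p₀)/p₁} = 0.9891 / 0.0715 ≈ 13.8336 → capped at 1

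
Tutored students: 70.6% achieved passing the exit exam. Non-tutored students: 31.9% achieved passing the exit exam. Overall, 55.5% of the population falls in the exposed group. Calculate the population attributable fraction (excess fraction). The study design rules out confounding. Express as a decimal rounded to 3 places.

PAF ≈ 0.402

p₁ = 0.706, p₀ = 0.319.
Overall risk P(Y=1) = π·p₁ + (1−π)·p₀ = 0.555×0.706 + 0.445×0.319 = 0.53378.
Under exogeneity, PAF = [P(Y=1) − p₀] / P(Y=1).
PAF = (0.53378 − 0.319) / 0.53378 ≈ 0.4024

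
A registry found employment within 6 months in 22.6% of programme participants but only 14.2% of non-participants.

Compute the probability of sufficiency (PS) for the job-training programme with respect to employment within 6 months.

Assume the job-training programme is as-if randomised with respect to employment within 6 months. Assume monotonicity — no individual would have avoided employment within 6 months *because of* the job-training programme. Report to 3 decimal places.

p₁ = 0.226, p₀ = 0.142.
Under exogeneity and monotonicity, PS = (p₁ − p₀) / (1 − p₀).
PS = (0.226 − 0.142) / (1 − 0.142) = 0.084 / 0.858 ≈ 0.0979

PS ≈ 0.098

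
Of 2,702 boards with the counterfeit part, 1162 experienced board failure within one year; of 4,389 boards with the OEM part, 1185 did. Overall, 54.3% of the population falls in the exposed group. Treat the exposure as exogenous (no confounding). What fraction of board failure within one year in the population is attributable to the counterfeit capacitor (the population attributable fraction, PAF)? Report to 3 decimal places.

PAF ≈ 0.244

p₁ = P(outcome | exposed) = 1162/2702 = 0.43005
p₀ = P(outcome | unexposed) = 1185/4389 = 0.26999
Overall risk P(Y=1) = π·p₁ + (1−π)·p₀ = 0.543×0.43005 + 0.457×0.26999 = 0.35691.
Under exogeneity, PAF = [P(Y=1) − p₀] / P(Y=1).
PAF = (0.35691 − 0.26999) / 0.35691 ≈ 0.2435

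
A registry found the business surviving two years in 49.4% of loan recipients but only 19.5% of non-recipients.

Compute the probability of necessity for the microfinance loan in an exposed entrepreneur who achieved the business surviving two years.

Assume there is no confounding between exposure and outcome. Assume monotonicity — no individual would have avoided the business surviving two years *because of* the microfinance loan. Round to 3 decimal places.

p₁ = 0.494, p₀ = 0.195.
Under exogeneity and monotonicity, PN = (p₁ − p₀) / p₁.
PN = (0.494 − 0.195) / 0.494 = 0.299 / 0.494 ≈ 0.6053

PN ≈ 0.605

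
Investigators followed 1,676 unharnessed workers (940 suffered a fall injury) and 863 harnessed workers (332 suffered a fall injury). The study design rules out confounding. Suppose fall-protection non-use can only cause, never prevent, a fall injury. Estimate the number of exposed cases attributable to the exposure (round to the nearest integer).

p₁ = P(outcome | exposed) = 940/1676 = 0.56086
p₀ = P(outcome | unexposed) = 332/863 = 0.3847
PN = (p₁ − p₀)/p₁ = (0.56086 − 0.3847) / 0.56086 ≈ 0.31408.
Attributable cases ≈ PN × (exposed cases) = 0.31408 × 940 ≈ 295.24.

about 295 cases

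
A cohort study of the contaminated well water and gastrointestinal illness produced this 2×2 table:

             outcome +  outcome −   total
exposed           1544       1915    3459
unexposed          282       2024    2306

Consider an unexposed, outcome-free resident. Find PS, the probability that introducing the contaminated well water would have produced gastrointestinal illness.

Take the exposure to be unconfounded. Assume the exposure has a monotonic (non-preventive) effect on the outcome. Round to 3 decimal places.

p₁ = P(outcome | exposed) = 1544/3459 = 0.44637
p₀ = P(outcome | unexposed) = 282/2306 = 0.12229
Under exogeneity and monotonicity, PS = (p₁ − p₀) / (1 − p₀).
PS = (0.44637 − 0.12229) / (1 − 0.12229) = 0.32408 / 0.87771 ≈ 0.3692

PS ≈ 0.369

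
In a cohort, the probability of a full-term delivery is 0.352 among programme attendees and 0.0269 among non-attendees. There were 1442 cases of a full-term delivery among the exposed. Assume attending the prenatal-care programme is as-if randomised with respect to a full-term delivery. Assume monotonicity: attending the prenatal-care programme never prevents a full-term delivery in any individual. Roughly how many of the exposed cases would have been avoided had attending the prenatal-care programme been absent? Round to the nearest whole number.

about 1332 cases

Let p₁ = 0.352, p₀ = 0.0269.
PN = (p₁ − p₀)/p₁ = (0.352 − 0.0269) / 0.352 ≈ 0.92358.
Attributable cases ≈ PN × (exposed cases) = 0.92358 × 1442 ≈ 1331.80.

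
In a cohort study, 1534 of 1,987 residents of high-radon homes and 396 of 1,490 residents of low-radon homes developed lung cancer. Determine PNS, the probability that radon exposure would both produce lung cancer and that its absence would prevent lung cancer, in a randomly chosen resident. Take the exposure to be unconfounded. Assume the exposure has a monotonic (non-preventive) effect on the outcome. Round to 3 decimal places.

p₁ = P(outcome | exposed) = 1534/1987 = 0.77202
p₀ = P(outcome | unexposed) = 396/1490 = 0.26577
Under exogeneity and monotonicity, PNS = p₁ − p₀.
PNS = 0.77202 − 0.26577 = 0.50625

PNS ≈ 0.506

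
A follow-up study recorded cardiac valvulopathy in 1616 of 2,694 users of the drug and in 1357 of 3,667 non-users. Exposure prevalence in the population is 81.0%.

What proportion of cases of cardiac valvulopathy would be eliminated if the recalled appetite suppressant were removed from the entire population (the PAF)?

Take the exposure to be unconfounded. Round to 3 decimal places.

p₁ = P(outcome | exposed) = 1616/2694 = 0.59985
p₀ = P(outcome | unexposed) = 1357/3667 = 0.37006
Overall risk P(Y=1) = π·p₁ + (1−π)·p₀ = 0.81×0.59985 + 0.19×0.37006 = 0.55619.
Under exogeneity, PAF = [P(Y=1) − p₀] / P(Y=1).
PAF = (0.55619 − 0.37006) / 0.55619 ≈ 0.3347

PAF ≈ 0.335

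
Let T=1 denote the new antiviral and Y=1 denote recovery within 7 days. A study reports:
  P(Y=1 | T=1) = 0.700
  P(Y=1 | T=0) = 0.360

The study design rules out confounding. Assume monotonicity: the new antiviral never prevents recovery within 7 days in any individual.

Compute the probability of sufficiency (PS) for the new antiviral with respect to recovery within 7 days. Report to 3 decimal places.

PS ≈ 0.531

Let p₁ = 0.7, p₀ = 0.36.
Under exogeneity and monotonicity, PS = (p₁ − p₀) / (1 − p₀).
PS = (0.7 − 0.36) / (1 − 0.36) = 0.34 / 0.64 ≈ 0.5312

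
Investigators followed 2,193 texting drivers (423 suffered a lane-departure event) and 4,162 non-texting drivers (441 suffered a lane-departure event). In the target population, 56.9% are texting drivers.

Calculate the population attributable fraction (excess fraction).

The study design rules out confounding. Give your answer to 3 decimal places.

PAF ≈ 0.318

p₁ = P(outcome | exposed) = 423/2193 = 0.19289
p₀ = P(outcome | unexposed) = 441/4162 = 0.10596
Overall risk P(Y=1) = π·p₁ + (1−π)·p₀ = 0.569×0.19289 + 0.431×0.10596 = 0.15542.
Under exogeneity, PAF = [P(Y=1) − p₀] / P(Y=1).
PAF = (0.15542 − 0.10596) / 0.15542 ≈ 0.3182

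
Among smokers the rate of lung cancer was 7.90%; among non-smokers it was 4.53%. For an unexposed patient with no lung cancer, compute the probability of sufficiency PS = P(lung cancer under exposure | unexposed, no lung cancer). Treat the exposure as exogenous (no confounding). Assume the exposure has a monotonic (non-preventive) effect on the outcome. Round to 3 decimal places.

PS ≈ 0.035

p₁ = 0.079, p₀ = 0.0453.
Under exogeneity and monotonicity, PS = (p₁ − p₀) / (1 − p₀).
PS = (0.079 − 0.0453) / (1 − 0.0453) = 0.0337 / 0.9547 ≈ 0.0353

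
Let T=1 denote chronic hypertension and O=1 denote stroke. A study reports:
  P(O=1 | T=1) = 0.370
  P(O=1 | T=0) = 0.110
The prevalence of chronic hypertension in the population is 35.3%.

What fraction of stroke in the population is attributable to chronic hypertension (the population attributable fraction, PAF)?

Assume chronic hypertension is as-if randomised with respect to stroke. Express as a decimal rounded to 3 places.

PAF ≈ 0.455

Let p₁ = 0.37, p₀ = 0.11.
Overall risk P(Y=1) = π·p₁ + (1−π)·p₀ = 0.353×0.37 + 0.647×0.11 = 0.20178.
Under exogeneity, PAF = [P(Y=1) − p₀] / P(Y=1).
PAF = (0.20178 − 0.11) / 0.20178 ≈ 0.4549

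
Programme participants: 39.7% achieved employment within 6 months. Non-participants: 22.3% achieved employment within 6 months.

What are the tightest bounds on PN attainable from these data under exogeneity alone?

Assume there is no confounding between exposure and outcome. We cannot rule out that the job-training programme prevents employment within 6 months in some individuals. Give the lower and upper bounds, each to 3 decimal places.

0.438 ≤ PN ≤ 1.000

p₁ = 0.397, p₀ = 0.223.
Under exogeneity alone the bounds on PN are max{0,(p₁−p₀)/p₁} ≤ PN ≤ min{1,(1−p₀)/p₁}.
  lower = (p₁ − p₀)/p₁ = 0.174 / 0.397 ≈ 0.4383
  upper = min{1, (1 − p₀)/p₁} = 0.777 / 0.397 ≈ 1.9572 → capped at 1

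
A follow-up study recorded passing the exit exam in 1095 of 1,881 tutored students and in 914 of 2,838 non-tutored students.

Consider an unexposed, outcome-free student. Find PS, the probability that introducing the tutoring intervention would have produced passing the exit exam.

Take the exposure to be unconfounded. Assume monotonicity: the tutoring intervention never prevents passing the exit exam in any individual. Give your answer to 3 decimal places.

p₁ = P(outcome | exposed) = 1095/1881 = 0.58214
p₀ = P(outcome | unexposed) = 914/2838 = 0.32206
Under exogeneity and monotonicity, PS = (p₁ − p₀) / (1 − p₀).
PS = (0.58214 − 0.32206) / (1 − 0.32206) = 0.26008 / 0.67794 ≈ 0.3836

PS ≈ 0.384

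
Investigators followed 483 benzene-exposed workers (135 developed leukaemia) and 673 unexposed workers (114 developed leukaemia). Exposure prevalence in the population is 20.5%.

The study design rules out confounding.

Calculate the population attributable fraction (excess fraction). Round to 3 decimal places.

PAF ≈ 0.118

p₁ = P(outcome | exposed) = 135/483 = 0.2795
p₀ = P(outcome | unexposed) = 114/673 = 0.16939
Overall risk P(Y=1) = π·p₁ + (1−π)·p₀ = 0.205×0.2795 + 0.795×0.16939 = 0.19196.
Under exogeneity, PAF = [P(Y=1) − p₀] / P(Y=1).
PAF = (0.19196 − 0.16939) / 0.19196 ≈ 0.1176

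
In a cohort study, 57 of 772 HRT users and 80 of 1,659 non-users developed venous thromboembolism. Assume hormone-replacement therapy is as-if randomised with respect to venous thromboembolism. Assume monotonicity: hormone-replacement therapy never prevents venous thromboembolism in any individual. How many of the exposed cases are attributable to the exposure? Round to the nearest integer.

p₁ = P(outcome | exposed) = 57/772 = 0.073834
p₀ = P(outcome | unexposed) = 80/1659 = 0.048222
PN = (p₁ − p₀)/p₁ = (0.073834 − 0.048222) / 0.073834 ≈ 0.34689.
Attributable cases ≈ PN × (exposed cases) = 0.34689 × 57 ≈ 19.77.

about 20 cases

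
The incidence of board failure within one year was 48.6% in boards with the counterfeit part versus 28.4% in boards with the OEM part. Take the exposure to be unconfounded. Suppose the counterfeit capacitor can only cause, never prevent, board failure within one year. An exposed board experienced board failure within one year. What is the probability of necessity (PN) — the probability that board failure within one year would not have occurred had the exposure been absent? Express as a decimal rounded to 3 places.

p₁ = 0.486, p₀ = 0.284.
Under exogeneity and monotonicity, PN = (p₁ − p₀) / p₁.
PN = (0.486 − 0.284) / 0.486 = 0.202 / 0.486 ≈ 0.4156

PN ≈ 0.416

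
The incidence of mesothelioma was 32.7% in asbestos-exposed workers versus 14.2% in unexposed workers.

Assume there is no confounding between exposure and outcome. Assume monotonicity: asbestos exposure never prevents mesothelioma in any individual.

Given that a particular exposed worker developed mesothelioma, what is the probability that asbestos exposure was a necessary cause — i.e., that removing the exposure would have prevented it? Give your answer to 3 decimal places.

p₁ = 0.327, p₀ = 0.142.
Under exogeneity and monotonicity, PN = (p₁ − p₀) / p₁.
PN = (0.327 − 0.142) / 0.327 = 0.185 / 0.327 ≈ 0.5657

PN ≈ 0.566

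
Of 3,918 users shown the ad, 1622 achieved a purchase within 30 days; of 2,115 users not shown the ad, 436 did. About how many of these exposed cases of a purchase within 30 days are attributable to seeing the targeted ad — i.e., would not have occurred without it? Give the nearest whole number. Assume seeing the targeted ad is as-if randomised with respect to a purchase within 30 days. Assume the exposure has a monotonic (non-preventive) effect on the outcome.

about 814 cases

p₁ = P(outcome | exposed) = 1622/3918 = 0.41399
p₀ = P(outcome | unexposed) = 436/2115 = 0.20615
PN = (p₁ − p₀)/p₁ = (0.41399 − 0.20615) / 0.41399 ≈ 0.50205.
Attributable cases ≈ PN × (exposed cases) = 0.50205 × 1622 ≈ 814.32.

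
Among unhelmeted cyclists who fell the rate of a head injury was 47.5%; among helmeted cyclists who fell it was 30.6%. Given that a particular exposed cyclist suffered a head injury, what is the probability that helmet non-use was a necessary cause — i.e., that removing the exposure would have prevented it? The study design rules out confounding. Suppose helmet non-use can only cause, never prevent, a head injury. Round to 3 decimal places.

p₁ = 0.475, p₀ = 0.306.
Under exogeneity and monotonicity, PN = (p₁ − p₀) / p₁.
PN = (0.475 − 0.306) / 0.475 = 0.169 / 0.475 ≈ 0.3558

PN ≈ 0.356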